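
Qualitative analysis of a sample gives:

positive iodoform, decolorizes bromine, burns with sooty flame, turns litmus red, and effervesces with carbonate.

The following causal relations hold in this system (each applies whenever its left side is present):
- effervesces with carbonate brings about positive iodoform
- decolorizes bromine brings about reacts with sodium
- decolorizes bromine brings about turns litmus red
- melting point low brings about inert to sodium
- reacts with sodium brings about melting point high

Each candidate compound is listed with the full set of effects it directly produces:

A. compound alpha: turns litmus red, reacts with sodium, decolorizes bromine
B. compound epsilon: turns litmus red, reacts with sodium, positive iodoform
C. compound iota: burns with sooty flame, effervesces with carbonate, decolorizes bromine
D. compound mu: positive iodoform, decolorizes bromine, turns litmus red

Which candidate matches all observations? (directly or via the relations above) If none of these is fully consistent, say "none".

For each candidate, compare predicted effects to what was observed:
(A) compound alpha — does not account for positive iodoform, burns with sooty flame, effervesces with carbonate
(B) compound epsilon — positive iodoform ✓; decolorizes bromine ✗; burns with sooty flame ✗; turns litmus red ✓; effervesces with carbonate ✗
(C) compound iota — accounts for every observation (positive iodoform by effervesces with carbonate → positive iodoform)
(D) compound mu — positive iodoform ✓; decolorizes bromine ✓; burns with sooty flame ✗; turns litmus red ✓; effervesces with carbonate ✗
Only (C) is consistent with every observation.

C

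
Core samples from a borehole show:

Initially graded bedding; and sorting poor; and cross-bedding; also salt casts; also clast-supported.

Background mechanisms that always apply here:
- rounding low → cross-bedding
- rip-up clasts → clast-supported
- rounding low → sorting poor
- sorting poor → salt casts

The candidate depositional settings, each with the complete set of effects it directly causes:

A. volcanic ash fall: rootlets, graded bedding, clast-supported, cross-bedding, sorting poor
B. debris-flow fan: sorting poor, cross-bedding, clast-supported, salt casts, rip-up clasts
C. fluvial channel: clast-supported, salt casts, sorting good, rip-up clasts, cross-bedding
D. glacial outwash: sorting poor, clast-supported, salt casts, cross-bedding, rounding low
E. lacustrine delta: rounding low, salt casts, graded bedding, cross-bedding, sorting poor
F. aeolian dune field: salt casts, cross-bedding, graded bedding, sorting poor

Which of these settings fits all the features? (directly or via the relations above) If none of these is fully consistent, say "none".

A

For each candidate, compare predicted effects to what was observed:
(A) volcanic ash fall — accounts for every observation (salt casts via sorting poor → salt casts)
(B) debris-flow fan — does not account for graded bedding
(C) fluvial channel — fails on graded bedding, sorting poor (predicts sorting good, not sorting poor)
(D) glacial outwash — graded bedding NO; sorting poor yes; cross-bedding yes; salt casts yes; clast-supported yes
(E) lacustrine delta — graded bedding yes; sorting poor yes; cross-bedding yes; salt casts yes; clast-supported NO
(F) aeolian dune field — graded bedding yes; sorting poor yes; cross-bedding yes; salt casts yes; clast-supported NO
(A) is the only candidate with no mismatches.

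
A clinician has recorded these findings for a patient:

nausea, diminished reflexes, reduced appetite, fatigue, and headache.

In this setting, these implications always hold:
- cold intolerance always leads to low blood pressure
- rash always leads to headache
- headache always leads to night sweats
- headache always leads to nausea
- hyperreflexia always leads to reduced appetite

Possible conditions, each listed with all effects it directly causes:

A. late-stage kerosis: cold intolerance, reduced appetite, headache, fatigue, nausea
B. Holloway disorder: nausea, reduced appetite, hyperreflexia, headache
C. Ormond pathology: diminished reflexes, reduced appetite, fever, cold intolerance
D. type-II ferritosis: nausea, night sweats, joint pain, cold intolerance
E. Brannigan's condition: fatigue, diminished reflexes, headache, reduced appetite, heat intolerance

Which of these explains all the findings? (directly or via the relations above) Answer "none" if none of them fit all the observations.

Per-candidate check:
(A) late-stage kerosis — nausea ✓; diminished reflexes ✗; reduced appetite ✓; fatigue ✓; headache ✓
(B) Holloway disorder — nausea ✓; diminished reflexes ✗; reduced appetite ✓; fatigue ✗; headache ✓
(C) Ormond pathology — nausea ✗; diminished reflexes ✓; reduced appetite ✓; fatigue ✗; headache ✗
(D) type-II ferritosis — nausea ✓; diminished reflexes ✗; reduced appetite ✗; fatigue ✗; headache ✗
(E) Brannigan's condition — nausea ✓ (by headache → nausea); diminished reflexes ✓; reduced appetite ✓; fatigue ✓; headache ✓
Only (E) is consistent with every observation.

E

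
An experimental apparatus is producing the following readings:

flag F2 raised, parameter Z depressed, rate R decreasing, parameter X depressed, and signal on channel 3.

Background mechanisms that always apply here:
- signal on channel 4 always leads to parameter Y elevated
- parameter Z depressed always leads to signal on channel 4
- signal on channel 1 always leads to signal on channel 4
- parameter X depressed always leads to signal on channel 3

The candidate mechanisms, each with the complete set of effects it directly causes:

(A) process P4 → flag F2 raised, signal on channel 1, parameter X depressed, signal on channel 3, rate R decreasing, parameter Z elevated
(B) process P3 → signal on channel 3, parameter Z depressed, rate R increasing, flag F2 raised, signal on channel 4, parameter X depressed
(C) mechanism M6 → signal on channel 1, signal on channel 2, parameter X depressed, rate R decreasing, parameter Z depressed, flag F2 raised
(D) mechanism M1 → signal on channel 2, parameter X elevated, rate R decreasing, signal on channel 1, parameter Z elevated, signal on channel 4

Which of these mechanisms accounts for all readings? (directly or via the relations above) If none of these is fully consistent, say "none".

Checking each candidate against the observations:
(A) process P4 — flag F2 raised +; parameter Z depressed -; rate R decreasing +; parameter X depressed +; signal on channel 3 +
(B) process P3 — flag F2 raised +; parameter Z depressed +; rate R decreasing -; parameter X depressed +; signal on channel 3 +
(C) mechanism M6 — flag F2 raised +; parameter Z depressed +; rate R decreasing +; parameter X depressed +; signal on channel 3 + (by parameter X depressed → signal on channel 3)
(D) mechanism M1 — fails on flag F2 raised, parameter Z depressed, parameter X depressed, signal on channel 3 (predicts parameter Z elevated, not parameter Z depressed; predicts parameter X elevated, not parameter X depressed)
(C) is the only candidate with no mismatches.

C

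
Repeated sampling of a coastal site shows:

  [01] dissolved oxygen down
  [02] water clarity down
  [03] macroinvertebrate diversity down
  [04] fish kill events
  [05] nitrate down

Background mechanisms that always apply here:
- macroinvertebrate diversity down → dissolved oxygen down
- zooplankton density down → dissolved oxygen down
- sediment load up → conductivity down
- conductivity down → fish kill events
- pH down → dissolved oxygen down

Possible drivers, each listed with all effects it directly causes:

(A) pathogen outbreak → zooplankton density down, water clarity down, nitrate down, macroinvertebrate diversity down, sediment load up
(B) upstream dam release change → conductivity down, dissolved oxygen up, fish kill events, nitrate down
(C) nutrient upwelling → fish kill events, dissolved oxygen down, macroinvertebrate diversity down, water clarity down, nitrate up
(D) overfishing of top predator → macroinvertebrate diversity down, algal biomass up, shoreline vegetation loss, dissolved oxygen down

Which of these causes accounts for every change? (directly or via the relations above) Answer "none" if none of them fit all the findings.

Checking each candidate against the observations:
(A) pathogen outbreak — accounts for every observation (dissolved oxygen down via macroinvertebrate diversity down → dissolved oxygen down)
(B) upstream dam release change — dissolved oxygen down miss; water clarity down miss; macroinvertebrate diversity down miss; fish kill events match; nitrate down match
(C) nutrient upwelling — dissolved oxygen down match; water clarity down match; macroinvertebrate diversity down match; fish kill events match; nitrate down miss
(D) overfishing of top predator — does not account for water clarity down, fish kill events, nitrate down
Only (A) is consistent with every observation.

A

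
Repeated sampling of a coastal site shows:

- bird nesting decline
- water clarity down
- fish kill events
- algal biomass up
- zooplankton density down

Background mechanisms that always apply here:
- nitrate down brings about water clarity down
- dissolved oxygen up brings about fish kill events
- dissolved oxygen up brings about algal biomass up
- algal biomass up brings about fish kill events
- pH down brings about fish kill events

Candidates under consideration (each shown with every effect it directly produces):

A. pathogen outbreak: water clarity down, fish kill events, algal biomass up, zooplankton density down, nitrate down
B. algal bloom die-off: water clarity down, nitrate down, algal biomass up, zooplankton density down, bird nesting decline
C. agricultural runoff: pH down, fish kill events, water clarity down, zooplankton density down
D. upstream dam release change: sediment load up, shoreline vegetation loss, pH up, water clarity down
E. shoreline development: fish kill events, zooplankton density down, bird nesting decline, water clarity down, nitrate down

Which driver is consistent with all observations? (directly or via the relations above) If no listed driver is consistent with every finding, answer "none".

For each candidate, compare predicted effects to what was observed:
(A) pathogen outbreak — does not account for bird nesting decline
(B) algal bloom die-off — accounts for every observation (fish kill events by algal biomass up → fish kill events)
(C) agricultural runoff — bird nesting decline miss; water clarity down match; fish kill events match; algal biomass up miss; zooplankton density down match
(D) upstream dam release change — bird nesting decline miss; water clarity down match; fish kill events miss; algal biomass up miss; zooplankton density down miss
(E) shoreline development — does not account for algal biomass up
Only (B) is consistent with every observation.

B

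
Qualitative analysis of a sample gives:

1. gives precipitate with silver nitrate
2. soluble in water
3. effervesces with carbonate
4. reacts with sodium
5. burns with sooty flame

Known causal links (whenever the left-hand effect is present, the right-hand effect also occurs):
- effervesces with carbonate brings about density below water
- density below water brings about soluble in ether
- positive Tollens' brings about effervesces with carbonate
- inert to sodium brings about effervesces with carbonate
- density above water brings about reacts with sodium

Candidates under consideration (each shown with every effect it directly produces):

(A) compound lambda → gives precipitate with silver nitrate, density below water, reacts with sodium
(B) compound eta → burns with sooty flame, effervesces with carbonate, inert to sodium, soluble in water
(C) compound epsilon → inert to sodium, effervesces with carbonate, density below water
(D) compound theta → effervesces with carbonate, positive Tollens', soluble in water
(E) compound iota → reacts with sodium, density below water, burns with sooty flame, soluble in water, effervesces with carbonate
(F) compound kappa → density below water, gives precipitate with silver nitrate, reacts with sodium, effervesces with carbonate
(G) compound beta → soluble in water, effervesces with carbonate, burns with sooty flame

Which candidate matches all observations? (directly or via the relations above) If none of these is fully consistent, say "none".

none

For each candidate, compare predicted effects to what was observed:
(A) compound lambda — gives precipitate with silver nitrate match; soluble in water miss; effervesces with carbonate miss; reacts with sodium match; burns with sooty flame miss
(B) compound eta — gives precipitate with silver nitrate miss; soluble in water match; effervesces with carbonate match; reacts with sodium miss; burns with sooty flame match
(C) compound epsilon — fails on gives precipitate with silver nitrate, soluble in water, reacts with sodium, burns with sooty flame (predicts inert to sodium, not reacts with sodium)
(D) compound theta — does not account for gives precipitate with silver nitrate, reacts with sodium, burns with sooty flame
(E) compound iota — does not account for gives precipitate with silver nitrate
(F) compound kappa — does not account for soluble in water, burns with sooty flame
(G) compound beta — gives precipitate with silver nitrate miss; soluble in water match; effervesces with carbonate match; reacts with sodium miss; burns with sooty flame match
None of the listed candidates fits everything.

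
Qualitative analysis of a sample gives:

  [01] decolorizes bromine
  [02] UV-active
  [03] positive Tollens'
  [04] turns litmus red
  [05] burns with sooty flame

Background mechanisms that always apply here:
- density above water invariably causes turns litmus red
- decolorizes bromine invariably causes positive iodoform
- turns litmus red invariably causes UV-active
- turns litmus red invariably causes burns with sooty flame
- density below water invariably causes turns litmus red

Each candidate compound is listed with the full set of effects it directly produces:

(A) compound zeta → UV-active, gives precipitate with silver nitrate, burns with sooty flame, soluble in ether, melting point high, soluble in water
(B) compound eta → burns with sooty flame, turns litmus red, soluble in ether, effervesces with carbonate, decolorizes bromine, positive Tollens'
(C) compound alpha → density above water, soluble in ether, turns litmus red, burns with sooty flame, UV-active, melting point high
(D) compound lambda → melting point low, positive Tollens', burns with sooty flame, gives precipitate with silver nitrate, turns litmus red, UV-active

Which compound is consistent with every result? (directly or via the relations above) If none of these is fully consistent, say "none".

Checking each candidate against the observations:
(A) compound zeta — decolorizes bromine miss; UV-active match; positive Tollens' miss; turns litmus red miss; burns with sooty flame match
(B) compound eta — decolorizes bromine match; UV-active match (via turns litmus red → UV-active); positive Tollens' match; turns litmus red match; burns with sooty flame match
(C) compound alpha — decolorizes bromine miss; UV-active match; positive Tollens' miss; turns litmus red match; burns with sooty flame match
(D) compound lambda — does not account for decolorizes bromine
(B) alone accounts for all the evidence.

B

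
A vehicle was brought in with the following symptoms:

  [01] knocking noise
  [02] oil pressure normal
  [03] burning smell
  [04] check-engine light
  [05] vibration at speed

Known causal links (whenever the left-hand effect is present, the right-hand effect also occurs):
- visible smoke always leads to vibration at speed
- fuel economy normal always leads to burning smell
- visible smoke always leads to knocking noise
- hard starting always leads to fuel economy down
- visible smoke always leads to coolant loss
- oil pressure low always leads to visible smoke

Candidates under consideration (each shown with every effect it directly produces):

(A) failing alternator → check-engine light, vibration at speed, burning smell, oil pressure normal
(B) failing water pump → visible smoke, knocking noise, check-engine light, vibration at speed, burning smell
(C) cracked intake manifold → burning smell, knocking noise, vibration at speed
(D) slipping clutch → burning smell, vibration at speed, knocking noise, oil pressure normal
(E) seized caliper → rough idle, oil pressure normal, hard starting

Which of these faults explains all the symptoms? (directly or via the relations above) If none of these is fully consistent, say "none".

none

Per-candidate check:
(A) failing alternator — does not account for knocking noise
(B) failing water pump — knocking noise yes; oil pressure normal NO; burning smell yes; check-engine light yes; vibration at speed yes
(C) cracked intake manifold — knocking noise yes; oil pressure normal NO; burning smell yes; check-engine light NO; vibration at speed yes
(D) slipping clutch — knocking noise yes; oil pressure normal yes; burning smell yes; check-engine light NO; vibration at speed yes
(E) seized caliper — does not account for knocking noise, burning smell, check-engine light, vibration at speed
Every candidate fails on at least one observation.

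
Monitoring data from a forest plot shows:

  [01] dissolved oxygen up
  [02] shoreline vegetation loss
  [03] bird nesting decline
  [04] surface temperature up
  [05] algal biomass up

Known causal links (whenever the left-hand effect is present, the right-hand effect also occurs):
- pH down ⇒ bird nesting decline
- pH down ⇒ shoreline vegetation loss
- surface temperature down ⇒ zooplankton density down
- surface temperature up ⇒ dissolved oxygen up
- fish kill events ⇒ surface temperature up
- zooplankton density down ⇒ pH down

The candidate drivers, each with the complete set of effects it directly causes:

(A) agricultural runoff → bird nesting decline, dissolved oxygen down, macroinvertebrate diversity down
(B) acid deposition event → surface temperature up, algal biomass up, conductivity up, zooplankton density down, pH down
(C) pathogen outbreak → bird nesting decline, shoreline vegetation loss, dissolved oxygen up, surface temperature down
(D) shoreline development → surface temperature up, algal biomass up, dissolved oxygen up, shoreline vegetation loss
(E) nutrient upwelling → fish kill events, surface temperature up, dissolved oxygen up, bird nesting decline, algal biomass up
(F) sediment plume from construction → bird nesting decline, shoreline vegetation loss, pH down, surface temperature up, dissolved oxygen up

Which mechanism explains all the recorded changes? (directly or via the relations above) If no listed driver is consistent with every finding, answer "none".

B

For each candidate, compare predicted effects to what was observed:
(A) agricultural runoff — fails on dissolved oxygen up, shoreline vegetation loss, surface temperature up, algal biomass up (predicts dissolved oxygen down, not dissolved oxygen up)
(B) acid deposition event — dissolved oxygen up match (via surface temperature up → dissolved oxygen up); shoreline vegetation loss match (via pH down → shoreline vegetation loss); bird nesting decline match (via pH down → bird nesting decline); surface temperature up match; algal biomass up match
(C) pathogen outbreak — dissolved oxygen up match; shoreline vegetation loss match; bird nesting decline match; surface temperature up miss; algal biomass up miss
(D) shoreline development — dissolved oxygen up match; shoreline vegetation loss match; bird nesting decline miss; surface temperature up match; algal biomass up match
(E) nutrient upwelling — dissolved oxygen up match; shoreline vegetation loss miss; bird nesting decline match; surface temperature up match; algal biomass up match
(F) sediment plume from construction — dissolved oxygen up match; shoreline vegetation loss match; bird nesting decline match; surface temperature up match; algal biomass up miss
Only (B) is consistent with every observation.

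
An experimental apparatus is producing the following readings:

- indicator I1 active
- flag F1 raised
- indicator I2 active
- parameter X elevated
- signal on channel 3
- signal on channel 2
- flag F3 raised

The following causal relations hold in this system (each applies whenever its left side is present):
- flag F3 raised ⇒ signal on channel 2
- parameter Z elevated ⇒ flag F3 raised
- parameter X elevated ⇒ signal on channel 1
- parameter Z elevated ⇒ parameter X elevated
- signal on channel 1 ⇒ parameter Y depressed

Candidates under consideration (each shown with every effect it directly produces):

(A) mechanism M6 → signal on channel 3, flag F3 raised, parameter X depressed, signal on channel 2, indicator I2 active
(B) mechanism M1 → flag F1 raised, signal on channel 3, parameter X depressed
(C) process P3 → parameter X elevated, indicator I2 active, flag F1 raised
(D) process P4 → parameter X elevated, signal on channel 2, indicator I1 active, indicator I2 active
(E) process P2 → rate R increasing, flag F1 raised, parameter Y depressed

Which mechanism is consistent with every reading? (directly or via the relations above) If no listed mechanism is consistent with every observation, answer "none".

none

Testing each hypothesis:
(A) mechanism M6 — fails on indicator I1 active, flag F1 raised, parameter X elevated (predicts parameter X depressed, not parameter X elevated)
(B) mechanism M1 — indicator I1 active NO; flag F1 raised yes; indicator I2 active NO; parameter X elevated NO; signal on channel 3 yes; signal on channel 2 NO; flag F3 raised NO
(C) process P3 — does not account for indicator I1 active, signal on channel 3, signal on channel 2, flag F3 raised
(D) process P4 — indicator I1 active yes; flag F1 raised NO; indicator I2 active yes; parameter X elevated yes; signal on channel 3 NO; signal on channel 2 yes; flag F3 raised NO
(E) process P2 — indicator I1 active NO; flag F1 raised yes; indicator I2 active NO; parameter X elevated NO; signal on channel 3 NO; signal on channel 2 NO; flag F3 raised NO
No candidate is consistent with all observations.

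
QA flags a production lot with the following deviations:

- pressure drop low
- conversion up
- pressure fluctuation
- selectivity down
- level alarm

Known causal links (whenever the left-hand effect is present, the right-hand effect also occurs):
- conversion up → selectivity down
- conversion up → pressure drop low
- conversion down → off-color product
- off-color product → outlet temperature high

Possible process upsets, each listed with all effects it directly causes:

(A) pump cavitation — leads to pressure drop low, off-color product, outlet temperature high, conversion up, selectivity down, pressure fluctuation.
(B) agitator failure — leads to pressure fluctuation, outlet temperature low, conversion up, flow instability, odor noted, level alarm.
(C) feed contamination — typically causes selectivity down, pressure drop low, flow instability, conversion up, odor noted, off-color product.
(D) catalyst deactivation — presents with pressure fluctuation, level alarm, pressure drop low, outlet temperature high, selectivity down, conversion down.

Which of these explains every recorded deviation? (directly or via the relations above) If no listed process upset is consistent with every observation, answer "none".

Checking each candidate against the observations:
(A) pump cavitation — pressure drop low yes; conversion up yes; pressure fluctuation yes; selectivity down yes; level alarm NO
(B) agitator failure — accounts for every observation (pressure drop low by conversion up → pressure drop low)
(C) feed contamination — pressure drop low yes; conversion up yes; pressure fluctuation NO; selectivity down yes; level alarm NO
(D) catalyst deactivation — pressure drop low yes; conversion up NO; pressure fluctuation yes; selectivity down yes; level alarm yes
Only (B) is consistent with every observation.

B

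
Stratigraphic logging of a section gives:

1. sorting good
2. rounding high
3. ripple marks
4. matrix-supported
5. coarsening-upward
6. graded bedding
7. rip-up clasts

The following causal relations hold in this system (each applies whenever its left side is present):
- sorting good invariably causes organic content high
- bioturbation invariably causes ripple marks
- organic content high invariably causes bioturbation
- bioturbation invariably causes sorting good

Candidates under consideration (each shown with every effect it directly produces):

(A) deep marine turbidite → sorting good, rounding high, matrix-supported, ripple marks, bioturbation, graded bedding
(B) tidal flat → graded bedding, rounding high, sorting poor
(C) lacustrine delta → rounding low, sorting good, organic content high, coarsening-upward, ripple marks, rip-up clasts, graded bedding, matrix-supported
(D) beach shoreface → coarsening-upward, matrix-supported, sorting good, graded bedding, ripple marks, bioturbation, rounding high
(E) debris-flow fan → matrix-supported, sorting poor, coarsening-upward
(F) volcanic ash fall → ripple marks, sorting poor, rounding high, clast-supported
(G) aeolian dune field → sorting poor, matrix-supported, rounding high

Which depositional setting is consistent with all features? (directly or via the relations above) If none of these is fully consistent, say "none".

none

Testing each hypothesis:
(A) deep marine turbidite — does not account for coarsening-upward, rip-up clasts
(B) tidal flat — fails on sorting good, ripple marks, matrix-supported, coarsening-upward, rip-up clasts (predicts sorting poor, not sorting good)
(C) lacustrine delta — fails on rounding high (predicts rounding low, not rounding high)
(D) beach shoreface — sorting good yes; rounding high yes; ripple marks yes; matrix-supported yes; coarsening-upward yes; graded bedding yes; rip-up clasts NO
(E) debris-flow fan — sorting good NO; rounding high NO; ripple marks NO; matrix-supported yes; coarsening-upward yes; graded bedding NO; rip-up clasts NO
(F) volcanic ash fall — fails on sorting good, matrix-supported, coarsening-upward, graded bedding, rip-up clasts (predicts sorting poor, not sorting good; predicts clast-supported, not matrix-supported)
(G) aeolian dune field — sorting good NO; rounding high yes; ripple marks NO; matrix-supported yes; coarsening-upward NO; graded bedding NO; rip-up clasts NO
No candidate is consistent with all observations.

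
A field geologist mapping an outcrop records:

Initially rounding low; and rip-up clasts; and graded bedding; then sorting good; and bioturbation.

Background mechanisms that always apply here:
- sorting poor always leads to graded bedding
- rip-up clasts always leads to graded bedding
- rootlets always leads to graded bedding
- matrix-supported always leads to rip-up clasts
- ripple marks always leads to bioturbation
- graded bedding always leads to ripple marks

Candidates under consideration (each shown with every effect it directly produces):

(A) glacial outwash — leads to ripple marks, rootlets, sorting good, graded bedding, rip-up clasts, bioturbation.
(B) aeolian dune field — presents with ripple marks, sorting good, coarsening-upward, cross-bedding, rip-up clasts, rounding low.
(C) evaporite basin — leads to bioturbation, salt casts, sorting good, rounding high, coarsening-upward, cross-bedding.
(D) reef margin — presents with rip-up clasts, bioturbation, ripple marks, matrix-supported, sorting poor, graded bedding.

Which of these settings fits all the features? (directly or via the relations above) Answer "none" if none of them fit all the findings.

Testing each hypothesis:
(A) glacial outwash — rounding low miss; rip-up clasts match; graded bedding match; sorting good match; bioturbation match
(B) aeolian dune field — rounding low match; rip-up clasts match; graded bedding match (via rip-up clasts → graded bedding); sorting good match; bioturbation match (via ripple marks → bioturbation)
(C) evaporite basin — fails on rounding low, rip-up clasts, graded bedding (predicts rounding high, not rounding low)
(D) reef margin — fails on rounding low, sorting good (predicts sorting poor, not sorting good)
(B) is the only candidate with no mismatches.

B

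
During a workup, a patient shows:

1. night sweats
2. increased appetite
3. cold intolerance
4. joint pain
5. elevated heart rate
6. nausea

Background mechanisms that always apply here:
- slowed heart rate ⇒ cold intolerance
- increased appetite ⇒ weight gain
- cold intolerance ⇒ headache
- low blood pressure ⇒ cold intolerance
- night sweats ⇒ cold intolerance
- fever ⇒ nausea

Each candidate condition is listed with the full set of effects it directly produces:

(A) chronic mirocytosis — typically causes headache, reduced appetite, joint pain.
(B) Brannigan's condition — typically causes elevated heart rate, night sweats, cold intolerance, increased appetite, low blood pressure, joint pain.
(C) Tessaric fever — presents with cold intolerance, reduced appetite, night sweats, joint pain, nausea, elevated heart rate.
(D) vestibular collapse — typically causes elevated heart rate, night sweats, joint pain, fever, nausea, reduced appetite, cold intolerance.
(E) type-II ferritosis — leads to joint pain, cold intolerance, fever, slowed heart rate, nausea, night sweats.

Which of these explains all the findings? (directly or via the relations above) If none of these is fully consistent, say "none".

Per-candidate check:
(A) chronic mirocytosis — night sweats -; increased appetite -; cold intolerance -; joint pain +; elevated heart rate -; nausea -
(B) Brannigan's condition — night sweats +; increased appetite +; cold intolerance +; joint pain +; elevated heart rate +; nausea -
(C) Tessaric fever — night sweats +; increased appetite -; cold intolerance +; joint pain +; elevated heart rate +; nausea +
(D) vestibular collapse — night sweats +; increased appetite -; cold intolerance +; joint pain +; elevated heart rate +; nausea +
(E) type-II ferritosis — fails on increased appetite, elevated heart rate (predicts slowed heart rate, not elevated heart rate)
Every candidate fails on at least one observation.

none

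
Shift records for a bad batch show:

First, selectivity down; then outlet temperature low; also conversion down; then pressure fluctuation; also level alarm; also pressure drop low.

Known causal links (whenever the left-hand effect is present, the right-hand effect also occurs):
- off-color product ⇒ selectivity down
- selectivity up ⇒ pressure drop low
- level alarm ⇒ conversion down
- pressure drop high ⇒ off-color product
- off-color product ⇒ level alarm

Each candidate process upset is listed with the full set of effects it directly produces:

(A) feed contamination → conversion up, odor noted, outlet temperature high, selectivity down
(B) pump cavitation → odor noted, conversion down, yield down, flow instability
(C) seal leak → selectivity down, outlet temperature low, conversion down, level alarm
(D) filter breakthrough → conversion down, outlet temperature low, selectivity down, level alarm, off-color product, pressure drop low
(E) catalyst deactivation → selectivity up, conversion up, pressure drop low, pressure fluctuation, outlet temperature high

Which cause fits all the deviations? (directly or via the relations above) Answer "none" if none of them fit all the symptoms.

none

Checking each candidate against the observations:
(A) feed contamination — fails on outlet temperature low, conversion down, pressure fluctuation, level alarm, pressure drop low (predicts outlet temperature high, not outlet temperature low; predicts conversion up, not conversion down)
(B) pump cavitation — does not account for selectivity down, outlet temperature low, pressure fluctuation, level alarm, pressure drop low
(C) seal leak — does not account for pressure fluctuation, pressure drop low
(D) filter breakthrough — does not account for pressure fluctuation
(E) catalyst deactivation — selectivity down -; outlet temperature low -; conversion down -; pressure fluctuation +; level alarm -; pressure drop low +
No candidate is consistent with all observations.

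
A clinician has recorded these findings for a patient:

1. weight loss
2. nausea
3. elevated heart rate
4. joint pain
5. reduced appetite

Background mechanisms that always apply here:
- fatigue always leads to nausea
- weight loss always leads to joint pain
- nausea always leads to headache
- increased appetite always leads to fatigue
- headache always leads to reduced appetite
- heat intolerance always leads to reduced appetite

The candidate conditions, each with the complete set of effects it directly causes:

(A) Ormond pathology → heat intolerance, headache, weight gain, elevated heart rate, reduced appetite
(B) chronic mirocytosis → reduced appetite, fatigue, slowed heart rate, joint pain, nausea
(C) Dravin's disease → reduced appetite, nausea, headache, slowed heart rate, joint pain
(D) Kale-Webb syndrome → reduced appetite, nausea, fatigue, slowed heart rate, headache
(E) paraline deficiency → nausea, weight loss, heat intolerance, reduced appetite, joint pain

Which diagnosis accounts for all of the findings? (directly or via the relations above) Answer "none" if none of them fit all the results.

Testing each hypothesis:
(A) Ormond pathology — fails on weight loss, nausea, joint pain (predicts weight gain, not weight loss)
(B) chronic mirocytosis — fails on weight loss, elevated heart rate (predicts slowed heart rate, not elevated heart rate)
(C) Dravin's disease — fails on weight loss, elevated heart rate (predicts slowed heart rate, not elevated heart rate)
(D) Kale-Webb syndrome — weight loss NO; nausea yes; elevated heart rate NO; joint pain NO; reduced appetite yes
(E) paraline deficiency — does not account for elevated heart rate
No candidate is consistent with all observations.

none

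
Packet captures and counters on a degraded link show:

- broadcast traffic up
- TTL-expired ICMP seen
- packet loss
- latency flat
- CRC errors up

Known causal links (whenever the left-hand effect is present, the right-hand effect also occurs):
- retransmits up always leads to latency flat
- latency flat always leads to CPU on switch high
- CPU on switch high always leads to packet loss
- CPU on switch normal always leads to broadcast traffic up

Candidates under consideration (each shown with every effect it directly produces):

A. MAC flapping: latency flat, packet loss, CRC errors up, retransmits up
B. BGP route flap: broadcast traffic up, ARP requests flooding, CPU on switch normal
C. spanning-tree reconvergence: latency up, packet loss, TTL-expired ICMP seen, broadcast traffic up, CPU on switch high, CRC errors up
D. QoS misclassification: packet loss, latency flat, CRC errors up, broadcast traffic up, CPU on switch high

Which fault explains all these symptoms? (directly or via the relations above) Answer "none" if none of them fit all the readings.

none

Testing each hypothesis:
(A) MAC flapping — does not account for broadcast traffic up, TTL-expired ICMP seen
(B) BGP route flap — broadcast traffic up yes; TTL-expired ICMP seen NO; packet loss NO; latency flat NO; CRC errors up NO
(C) spanning-tree reconvergence — broadcast traffic up yes; TTL-expired ICMP seen yes; packet loss yes; latency flat NO; CRC errors up yes
(D) QoS misclassification — broadcast traffic up yes; TTL-expired ICMP seen NO; packet loss yes; latency flat yes; CRC errors up yes
Every candidate fails on at least one observation.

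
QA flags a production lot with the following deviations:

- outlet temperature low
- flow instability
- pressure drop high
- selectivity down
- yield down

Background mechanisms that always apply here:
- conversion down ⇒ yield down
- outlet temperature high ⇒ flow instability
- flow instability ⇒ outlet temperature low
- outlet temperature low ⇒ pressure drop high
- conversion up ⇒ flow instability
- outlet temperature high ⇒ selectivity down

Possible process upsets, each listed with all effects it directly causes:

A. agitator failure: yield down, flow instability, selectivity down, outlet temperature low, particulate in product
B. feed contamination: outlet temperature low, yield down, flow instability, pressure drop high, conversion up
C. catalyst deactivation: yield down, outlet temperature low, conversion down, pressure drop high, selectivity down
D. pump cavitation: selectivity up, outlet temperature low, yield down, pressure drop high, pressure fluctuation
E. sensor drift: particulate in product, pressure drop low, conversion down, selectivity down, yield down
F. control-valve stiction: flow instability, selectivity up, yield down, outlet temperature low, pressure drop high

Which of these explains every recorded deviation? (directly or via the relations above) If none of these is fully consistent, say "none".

Checking each candidate against the observations:
(A) agitator failure — outlet temperature low +; flow instability +; pressure drop high + (through outlet temperature low → pressure drop high); selectivity down +; yield down +
(B) feed contamination — does not account for selectivity down
(C) catalyst deactivation — outlet temperature low +; flow instability -; pressure drop high +; selectivity down +; yield down +
(D) pump cavitation — outlet temperature low +; flow instability -; pressure drop high +; selectivity down -; yield down +
(E) sensor drift — fails on outlet temperature low, flow instability, pressure drop high (predicts pressure drop low, not pressure drop high)
(F) control-valve stiction — outlet temperature low +; flow instability +; pressure drop high +; selectivity down -; yield down +
(A) alone accounts for all the evidence.

A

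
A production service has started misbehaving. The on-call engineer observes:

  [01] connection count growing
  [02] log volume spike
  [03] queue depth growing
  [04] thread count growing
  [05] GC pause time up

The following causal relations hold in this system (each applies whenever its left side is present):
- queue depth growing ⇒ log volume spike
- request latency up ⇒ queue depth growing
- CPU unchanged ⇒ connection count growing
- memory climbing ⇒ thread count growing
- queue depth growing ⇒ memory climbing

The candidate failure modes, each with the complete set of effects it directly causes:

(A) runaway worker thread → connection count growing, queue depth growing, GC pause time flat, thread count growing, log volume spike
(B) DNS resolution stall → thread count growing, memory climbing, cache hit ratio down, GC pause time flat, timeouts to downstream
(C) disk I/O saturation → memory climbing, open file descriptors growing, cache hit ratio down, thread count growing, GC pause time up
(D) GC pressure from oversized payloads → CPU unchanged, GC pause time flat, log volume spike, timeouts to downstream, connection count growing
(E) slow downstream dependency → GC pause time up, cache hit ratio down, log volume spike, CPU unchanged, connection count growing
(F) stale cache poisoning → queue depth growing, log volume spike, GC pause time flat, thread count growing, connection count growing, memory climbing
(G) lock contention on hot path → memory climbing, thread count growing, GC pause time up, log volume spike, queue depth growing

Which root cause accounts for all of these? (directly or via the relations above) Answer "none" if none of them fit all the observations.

none

Per-candidate check:
(A) runaway worker thread — fails on GC pause time up (predicts GC pause time flat, not GC pause time up)
(B) DNS resolution stall — connection count growing NO; log volume spike NO; queue depth growing NO; thread count growing yes; GC pause time up NO
(C) disk I/O saturation — does not account for connection count growing, log volume spike, queue depth growing
(D) GC pressure from oversized payloads — connection count growing yes; log volume spike yes; queue depth growing NO; thread count growing NO; GC pause time up NO
(E) slow downstream dependency — connection count growing yes; log volume spike yes; queue depth growing NO; thread count growing NO; GC pause time up yes
(F) stale cache poisoning — connection count growing yes; log volume spike yes; queue depth growing yes; thread count growing yes; GC pause time up NO
(G) lock contention on hot path — does not account for connection count growing
None of the listed candidates fits everything.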